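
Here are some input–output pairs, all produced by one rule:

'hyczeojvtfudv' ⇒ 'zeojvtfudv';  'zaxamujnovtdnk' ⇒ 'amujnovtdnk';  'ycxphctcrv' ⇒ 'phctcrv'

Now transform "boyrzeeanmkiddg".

rzeeanmkiddg

In each case the input is transformed by: delete the first 3 characters.
Doing the same to "boyrzeeanmkiddg": "rzeeanmkiddg".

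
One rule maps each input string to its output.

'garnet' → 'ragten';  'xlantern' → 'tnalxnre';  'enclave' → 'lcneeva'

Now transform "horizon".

irohnoz

In each case the input is transformed by: reverse the string, then move the first 3 characters to the end (rotate left by 3).
So "horizon" becomes "irohnoz".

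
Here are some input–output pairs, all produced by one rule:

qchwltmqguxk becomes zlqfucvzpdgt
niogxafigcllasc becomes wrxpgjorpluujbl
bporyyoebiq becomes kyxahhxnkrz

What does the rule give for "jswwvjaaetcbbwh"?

sbffesjjnclkkfq

The transformation: shift every letter 9 places forward in the alphabet (wrapping around).
"jswwvjaaetcbbwh" → "sbffesjjnclkkfq".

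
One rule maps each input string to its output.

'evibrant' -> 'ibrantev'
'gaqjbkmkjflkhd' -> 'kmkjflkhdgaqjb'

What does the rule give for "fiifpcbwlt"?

fpcbwltfii

The pattern: move the last 2 characters to the front (rotate right by 2), then swap the front and back halves of the string.
"fiifpcbwlt" → "fpcbwltfii".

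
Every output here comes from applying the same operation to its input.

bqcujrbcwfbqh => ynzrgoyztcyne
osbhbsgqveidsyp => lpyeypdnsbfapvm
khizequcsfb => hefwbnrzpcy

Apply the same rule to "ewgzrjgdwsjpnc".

The transformation: shift every letter 3 places backward in the alphabet (wrapping around).
On "ewgzrjgdwsjpnc" that produces "btdwogdatpgmkz".

btdwogdatpgmkz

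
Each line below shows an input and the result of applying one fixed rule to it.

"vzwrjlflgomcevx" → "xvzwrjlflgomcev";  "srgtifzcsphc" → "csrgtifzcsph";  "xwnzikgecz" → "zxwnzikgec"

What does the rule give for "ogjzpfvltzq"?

qogjzpfvltz

The rule is to move the last character to the front.
So "ogjzpfvltzq" becomes "qogjzpfvltz".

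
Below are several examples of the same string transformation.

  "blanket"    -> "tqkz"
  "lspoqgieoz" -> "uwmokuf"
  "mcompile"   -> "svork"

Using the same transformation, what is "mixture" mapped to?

zaxk

Looking at the pairs, the operation is to shift every letter 6 places forward in the alphabet (wrapping around), then delete the first 3 characters.
Starting from "mixture": after the first operation, "sodzaxk"; after the second, "zaxk".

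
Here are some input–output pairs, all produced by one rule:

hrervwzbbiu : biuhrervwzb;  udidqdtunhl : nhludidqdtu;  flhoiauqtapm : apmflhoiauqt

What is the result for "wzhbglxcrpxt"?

pxtwzhbglxcr

In each case the input is transformed by: move the last 3 characters to the front (rotate right by 3).
So "wzhbglxcrpxt" becomes "pxtwzhbglxcr".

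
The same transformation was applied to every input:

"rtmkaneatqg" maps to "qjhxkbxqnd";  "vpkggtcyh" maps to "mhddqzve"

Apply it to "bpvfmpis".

What's happening: shift every letter 3 places backward in the alphabet (wrapping around), then delete the first character.
Applying both steps to "bpvfmpis": "ymscjmfp", then "mscjmfp".

mscjmfp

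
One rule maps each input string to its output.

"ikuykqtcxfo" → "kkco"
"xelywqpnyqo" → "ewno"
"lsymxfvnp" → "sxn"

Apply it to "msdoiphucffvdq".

siufq

Looking at the pairs, the operation is to keep one character in every 3, starting at position 2 (positions 2nd, 5th, 8th, ...).
On "msdoiphucffvdq" that produces "siufq".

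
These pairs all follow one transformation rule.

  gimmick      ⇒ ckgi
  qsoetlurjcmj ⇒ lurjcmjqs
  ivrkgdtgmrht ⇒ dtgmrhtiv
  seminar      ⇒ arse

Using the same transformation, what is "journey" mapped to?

eyjo

What's happening: move the first 2 characters to the end (rotate left by 2), then delete the first 3 characters.
On "journey": the first step gives "urneyjo", and the second then gives "eyjo".
(Check on "gimmick": → "mmickgi" → "ckgi" ✓)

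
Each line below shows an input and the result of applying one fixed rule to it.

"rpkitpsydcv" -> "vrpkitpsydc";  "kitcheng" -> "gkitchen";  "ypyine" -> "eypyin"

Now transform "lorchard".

What's happening: move the last character to the front.
Applying that to "lorchard" gives "dlorchar".

dlorchar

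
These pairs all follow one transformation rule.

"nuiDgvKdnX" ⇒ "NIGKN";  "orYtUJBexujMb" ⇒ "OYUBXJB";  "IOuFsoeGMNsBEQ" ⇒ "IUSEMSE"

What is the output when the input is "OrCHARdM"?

The pattern: keep every other character starting from the first (positions 1st, 3rd, 5th, ...), then convert every letter to uppercase.
Applying both steps to "OrCHARdM": "OCAd", then "OCAD".
(Check on "IOuFsoeGMNsBEQ": → "IuseMsE" → "IUSEMSE" ✓)

OCAD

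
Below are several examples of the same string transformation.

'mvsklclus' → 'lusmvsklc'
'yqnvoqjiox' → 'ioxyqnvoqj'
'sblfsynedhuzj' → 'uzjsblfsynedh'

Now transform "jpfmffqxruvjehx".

ehxjpfmffqxruvj

The transformation: move the last 3 characters to the front (rotate right by 3).
On "jpfmffqxruvjehx" that produces "ehxjpfmffqxruvj".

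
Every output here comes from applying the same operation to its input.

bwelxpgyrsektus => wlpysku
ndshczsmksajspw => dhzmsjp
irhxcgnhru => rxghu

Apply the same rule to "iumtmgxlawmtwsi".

utglwts

What's happening: keep every other character starting from the second (positions 2nd, 4th, 6th, ...).
So "iumtmgxlawmtwsi" becomes "utglwts".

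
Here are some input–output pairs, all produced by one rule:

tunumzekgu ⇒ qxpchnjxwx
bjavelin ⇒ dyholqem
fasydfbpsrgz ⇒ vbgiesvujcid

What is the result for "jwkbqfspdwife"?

netivsgzlihmz

Rule — move the first 2 characters to the end (rotate left by 2), then shift every letter 3 places forward in the alphabet (wrapping around).
On "jwkbqfspdwife" that produces "netivsgzlihmz".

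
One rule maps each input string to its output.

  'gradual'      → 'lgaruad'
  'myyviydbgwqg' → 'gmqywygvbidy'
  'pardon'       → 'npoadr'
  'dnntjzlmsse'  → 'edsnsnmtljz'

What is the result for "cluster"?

What's happening: reverse the string, then take characters alternately from the front and the back (1st, last, 2nd, 2nd-last, ...).
On "cluster": the first step gives "retsulc", and the second then gives "rceltus".

rceltus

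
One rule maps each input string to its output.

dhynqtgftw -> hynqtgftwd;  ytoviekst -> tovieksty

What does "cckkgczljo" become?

In each case the input is transformed by: move the first character to the end.
Applying that to "cckkgczljo" gives "ckkgczljoc".

ckkgczljoc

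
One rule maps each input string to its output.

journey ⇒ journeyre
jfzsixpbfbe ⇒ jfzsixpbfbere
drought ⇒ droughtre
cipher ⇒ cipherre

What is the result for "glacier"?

glacierre

Rule — append "re".
On "glacier" that produces "glacierre".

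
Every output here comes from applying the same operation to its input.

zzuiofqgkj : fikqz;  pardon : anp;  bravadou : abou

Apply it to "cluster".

clsu

The pattern: sort the characters into alphabetical order, then keep every other character starting from the first (positions 1st, 3rd, 5th, ...).
Working it through for "cluster": intermediate "celrstu", final "clsu".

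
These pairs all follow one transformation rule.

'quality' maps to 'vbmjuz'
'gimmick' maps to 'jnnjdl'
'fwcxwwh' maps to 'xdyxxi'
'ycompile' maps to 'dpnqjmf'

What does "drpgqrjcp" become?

sqhrskdq

Each output is the input with this applied: delete the first character, then shift every letter 1 place forward in the alphabet (wrapping around).
On "drpgqrjcp": the first step gives "rpgqrjcp", and the second then gives "sqhrskdq".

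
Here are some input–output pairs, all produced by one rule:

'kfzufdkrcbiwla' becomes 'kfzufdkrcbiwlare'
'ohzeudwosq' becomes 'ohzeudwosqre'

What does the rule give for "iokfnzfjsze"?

iokfnzfjszere

The transformation: append "re".
For "iokfnzfjsze" the result is "iokfnzfjszere".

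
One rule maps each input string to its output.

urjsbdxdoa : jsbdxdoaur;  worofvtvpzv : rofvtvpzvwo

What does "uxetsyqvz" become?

Looking at the pairs, the operation is to move the first 2 characters to the end (rotate left by 2).
On "uxetsyqvz" that produces "etsyqvzux".

etsyqvzux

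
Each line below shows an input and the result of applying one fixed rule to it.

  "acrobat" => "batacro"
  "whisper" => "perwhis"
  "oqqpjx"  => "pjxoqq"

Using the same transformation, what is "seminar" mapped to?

narsemi

The rule is to move the last 3 characters to the front (rotate right by 3).
"seminar" → "narsemi".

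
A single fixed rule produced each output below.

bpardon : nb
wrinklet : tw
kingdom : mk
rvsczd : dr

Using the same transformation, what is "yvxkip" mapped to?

The pattern: move the last character to the front, then keep only the first 2 characters.
Applying both steps to "yvxkip": "pyvxki", then "py".

py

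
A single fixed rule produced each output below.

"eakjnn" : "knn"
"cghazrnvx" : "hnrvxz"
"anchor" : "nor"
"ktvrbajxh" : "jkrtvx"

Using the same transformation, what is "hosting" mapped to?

nost

Looking at the pairs, the operation is to sort the characters into alphabetical order, then delete the first 3 characters.
Starting from "hosting": after the first operation, "ghinost"; after the second, "nost".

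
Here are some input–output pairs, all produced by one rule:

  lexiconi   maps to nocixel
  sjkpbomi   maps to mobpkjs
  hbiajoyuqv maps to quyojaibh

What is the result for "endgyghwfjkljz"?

Each output is the input with this applied: reverse the string, then delete the first character.
Working it through for "endgyghwfjkljz": intermediate "zjlkjfwhgygdne", final "jlkjfwhgygdne".

jlkjfwhgygdne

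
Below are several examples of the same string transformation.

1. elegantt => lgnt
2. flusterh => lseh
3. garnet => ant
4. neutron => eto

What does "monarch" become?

oac

What's happening: keep every other character starting from the second (positions 2nd, 4th, 6th, ...).
Doing the same to "monarch": "oac".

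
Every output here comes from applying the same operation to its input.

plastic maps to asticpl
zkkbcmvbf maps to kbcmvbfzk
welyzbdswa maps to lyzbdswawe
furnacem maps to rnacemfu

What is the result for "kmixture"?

Each output is the input with this applied: move the first 2 characters to the end (rotate left by 2).
Applying that to "kmixture" gives "ixturekm".

ixturekm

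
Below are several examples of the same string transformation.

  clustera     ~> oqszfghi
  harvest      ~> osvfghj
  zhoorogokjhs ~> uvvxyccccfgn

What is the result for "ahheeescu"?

oqsssvvgi

The pattern: sort the characters into alphabetical order, then shift every letter 12 places backward in the alphabet (wrapping around).
On "ahheeescu": the first step gives "aceeehhsu", and the second then gives "oqsssvvgi".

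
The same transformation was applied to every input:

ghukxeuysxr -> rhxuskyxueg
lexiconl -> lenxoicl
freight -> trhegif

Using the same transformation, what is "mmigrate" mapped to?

Looking at the pairs, the operation is to take characters alternately from the front and the back (1st, last, 2nd, 2nd-last, ...), then move the first character to the end.
For "mmigrate" the result is "emtiagrm".

emtiagrm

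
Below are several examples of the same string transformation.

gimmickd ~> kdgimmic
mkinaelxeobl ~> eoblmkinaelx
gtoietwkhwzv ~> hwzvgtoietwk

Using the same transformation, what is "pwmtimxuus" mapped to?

uuspwmtimx

Rule — swap the front and back halves of the string, then move the first 2 characters to the end (rotate left by 2).
Starting from "pwmtimxuus": after the first operation, "mxuuspwmti"; after the second, "uuspwmtimx".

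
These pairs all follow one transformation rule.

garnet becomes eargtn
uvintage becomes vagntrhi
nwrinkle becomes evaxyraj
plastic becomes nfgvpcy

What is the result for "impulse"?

chyfrvz

Rule — shift every letter 13 places forward in the alphabet (wrapping around) — i.e. ROT13, then move the first 2 characters to the end (rotate left by 2).
On "impulse": the first step gives "vzchyfr", and the second then gives "chyfrvz".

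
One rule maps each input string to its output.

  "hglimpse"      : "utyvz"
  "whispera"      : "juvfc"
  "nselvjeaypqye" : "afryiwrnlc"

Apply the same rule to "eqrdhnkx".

In each case the input is transformed by: shift every letter 13 places forward in the alphabet (wrapping around) — i.e. ROT13, then delete the last 3 characters.
On "eqrdhnkx": the first step gives "rdequaxk", and the second then gives "rdequ".

rdequ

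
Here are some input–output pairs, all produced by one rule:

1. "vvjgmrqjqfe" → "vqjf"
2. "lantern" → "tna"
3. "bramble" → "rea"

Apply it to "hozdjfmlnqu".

Rule — sort the characters into reverse alphabetical order, then keep one character in every 3, starting at position 1 (positions 1st, 4th, 7th, ...).
Starting from "hozdjfmlnqu": after the first operation, "zuqonmljhfd"; after the second, "zolf".
(Check on "bramble": → "rmlebba" → "rea" ✓)

zolf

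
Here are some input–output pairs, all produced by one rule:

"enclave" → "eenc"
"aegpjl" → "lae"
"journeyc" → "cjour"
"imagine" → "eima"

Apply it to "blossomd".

The pattern: move the last character to the front, then delete the last 3 characters.
Doing the same to "blossomd": "dblos".

dblos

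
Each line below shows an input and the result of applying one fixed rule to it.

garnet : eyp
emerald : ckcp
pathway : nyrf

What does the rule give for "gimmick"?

What's happening: delete the last 3 characters, then shift every letter 2 places backward in the alphabet (wrapping around).
For "gimmick", step one produces "gimm"; step two turns that into "egkk".

egkk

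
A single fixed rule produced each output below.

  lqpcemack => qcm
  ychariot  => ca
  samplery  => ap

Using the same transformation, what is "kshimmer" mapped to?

The transformation: delete the last 3 characters, then keep every other character starting from the second (positions 2nd, 4th, 6th, ...).
Working it through for "kshimmer": intermediate "kshim", final "si".

si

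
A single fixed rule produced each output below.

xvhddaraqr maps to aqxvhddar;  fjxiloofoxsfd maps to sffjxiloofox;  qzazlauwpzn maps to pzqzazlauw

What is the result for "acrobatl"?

Each output is the input with this applied: delete the last character, then move the last 2 characters to the front (rotate right by 2).
"acrobatl" → "acrobat" → "atacrob".

atacrob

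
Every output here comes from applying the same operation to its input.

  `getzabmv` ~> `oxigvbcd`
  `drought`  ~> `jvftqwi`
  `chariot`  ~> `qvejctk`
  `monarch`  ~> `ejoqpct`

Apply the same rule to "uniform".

Rule — shift every letter 2 places forward in the alphabet (wrapping around), then move the last 2 characters to the front (rotate right by 2).
Starting from "uniform": after the first operation, "wpkhqto"; after the second, "towpkhq".

towpkhq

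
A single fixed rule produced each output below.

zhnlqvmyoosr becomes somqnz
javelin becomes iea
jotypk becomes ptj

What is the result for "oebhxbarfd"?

Rule — reverse the string, then keep every other character starting from the second (positions 2nd, 4th, 6th, ...).
Working it through for "oebhxbarfd": intermediate "dfrabxhbeo", final "faxbo".
(Check on "jotypk": → "kpytoj" → "ptj" ✓)

faxbo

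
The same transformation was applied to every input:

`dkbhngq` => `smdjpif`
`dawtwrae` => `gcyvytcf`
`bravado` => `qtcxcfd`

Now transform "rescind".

Rule — shift every letter 2 places forward in the alphabet (wrapping around), then swap the first and last characters.
On "rescind": the first step gives "tguekpf", and the second then gives "fguekpt".

fguekpt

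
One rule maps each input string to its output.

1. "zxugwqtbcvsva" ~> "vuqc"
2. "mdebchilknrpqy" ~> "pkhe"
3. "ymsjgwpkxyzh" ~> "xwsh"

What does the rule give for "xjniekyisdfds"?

snkd

In each case the input is transformed by: keep one character in every 3, starting at position 3 (positions 3rd, 6th, 9th, ...), then sort the characters into reverse alphabetical order.
For "xjniekyisdfds" the result is "snkd".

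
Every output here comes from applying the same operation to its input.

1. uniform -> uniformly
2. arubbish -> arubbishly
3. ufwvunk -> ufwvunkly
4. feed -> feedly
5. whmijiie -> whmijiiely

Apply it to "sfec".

sfecly

Each output is the input with this applied: append "ly".
Applying that to "sfec" gives "sfecly".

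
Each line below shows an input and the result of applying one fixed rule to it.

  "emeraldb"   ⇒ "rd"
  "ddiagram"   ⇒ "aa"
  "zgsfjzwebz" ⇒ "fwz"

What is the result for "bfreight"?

eh

What's happening: move the first character to the end, then keep one character in every 3, starting at position 3 (positions 3rd, 6th, 9th, ...).
So "bfreight" becomes "eh".
(Check on "emeraldb": → "meraldbe" → "rd" ✓)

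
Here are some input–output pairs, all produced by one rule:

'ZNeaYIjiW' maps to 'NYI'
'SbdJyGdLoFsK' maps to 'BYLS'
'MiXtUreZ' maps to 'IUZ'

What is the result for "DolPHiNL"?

OHL

What's happening: keep one character in every 3, starting at position 2 (positions 2nd, 5th, 8th, ...), then convert every letter to uppercase.
Working it through for "DolPHiNL": intermediate "oHL", final "OHL".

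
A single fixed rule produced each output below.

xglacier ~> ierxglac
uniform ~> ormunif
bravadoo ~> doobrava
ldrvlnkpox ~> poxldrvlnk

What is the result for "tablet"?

Rule — move the last 3 characters to the front (rotate right by 3).
On "tablet" that produces "lettab".

lettab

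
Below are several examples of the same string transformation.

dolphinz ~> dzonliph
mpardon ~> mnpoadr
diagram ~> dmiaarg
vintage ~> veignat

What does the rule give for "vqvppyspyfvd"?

In each case the input is transformed by: take characters alternately from the front and the back (1st, last, 2nd, 2nd-last, ...).
Doing the same to "vqvppyspyfvd": "vdqvvfpyppys".

vdqvvfpyppys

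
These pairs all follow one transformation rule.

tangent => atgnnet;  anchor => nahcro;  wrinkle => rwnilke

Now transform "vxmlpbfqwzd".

xvlmbpqfzwd

The pattern: swap each adjacent pair of characters (1↔2, 3↔4, ...).
"vxmlpbfqwzd" → "xvlmbpqfzwd".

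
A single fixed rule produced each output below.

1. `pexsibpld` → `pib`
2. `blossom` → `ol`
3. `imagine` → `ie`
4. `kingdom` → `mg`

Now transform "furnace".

nc

Each output is the input with this applied: sort the characters into reverse alphabetical order, then keep one character in every 3, starting at position 3 (positions 3rd, 6th, 9th, ...).
Applying both steps to "furnace": "urnfeca", then "nc".
(Check on "pexsibpld": → "xsppliedb" → "pib" ✓)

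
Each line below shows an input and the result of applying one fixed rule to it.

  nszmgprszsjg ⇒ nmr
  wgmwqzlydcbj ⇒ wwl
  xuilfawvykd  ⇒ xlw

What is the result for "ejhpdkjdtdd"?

epj

The rule is to delete the last 3 characters, then keep one character in every 3, starting at position 1 (positions 1st, 4th, 7th, ...).
For "ejhpdkjdtdd" the result is "epj".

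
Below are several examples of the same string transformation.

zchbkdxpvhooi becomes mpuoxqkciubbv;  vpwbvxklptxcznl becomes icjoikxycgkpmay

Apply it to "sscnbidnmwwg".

In each case the input is transformed by: shift every letter 13 places forward in the alphabet (wrapping around) — i.e. ROT13.
Applying that to "sscnbidnmwwg" gives "ffpaovqazjjt".

ffpaovqazjjt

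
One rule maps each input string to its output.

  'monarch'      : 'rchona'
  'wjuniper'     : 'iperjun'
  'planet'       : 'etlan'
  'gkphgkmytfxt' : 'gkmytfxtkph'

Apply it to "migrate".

ateigr

Rule — delete the first character, then move the first 3 characters to the end (rotate left by 3).
For "migrate", step one produces "igrate"; step two turns that into "ateigr".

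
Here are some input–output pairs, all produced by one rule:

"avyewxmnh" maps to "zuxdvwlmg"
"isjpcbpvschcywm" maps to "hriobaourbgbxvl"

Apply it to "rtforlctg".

What's happening: shift every letter 1 place backward in the alphabet (wrapping around).
On "rtforlctg" that produces "qsenqkbsf".

qsenqkbsf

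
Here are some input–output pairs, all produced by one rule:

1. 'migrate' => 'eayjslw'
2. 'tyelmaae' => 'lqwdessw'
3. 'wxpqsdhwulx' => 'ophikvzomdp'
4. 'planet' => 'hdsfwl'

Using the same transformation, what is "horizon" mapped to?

zgjargf

The transformation: shift every letter 8 places backward in the alphabet (wrapping around).
"horizon" → "zgjargf".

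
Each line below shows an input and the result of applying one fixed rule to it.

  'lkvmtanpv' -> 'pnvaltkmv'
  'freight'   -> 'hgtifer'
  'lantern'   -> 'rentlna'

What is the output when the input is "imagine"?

niegiam

The rule is to move the last 2 characters to the front (rotate right by 2), then take characters alternately from the front and the back (1st, last, 2nd, 2nd-last, ...).
For "imagine", step one produces "neimagi"; step two turns that into "niegiam".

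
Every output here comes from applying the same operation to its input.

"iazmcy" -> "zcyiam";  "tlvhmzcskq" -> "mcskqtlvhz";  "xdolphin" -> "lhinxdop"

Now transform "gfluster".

The rule is to swap the front and back halves of the string, then swap the first and last characters.
"gfluster" → "stergflu" → "utergfls".
(Check on "tlvhmzcskq": → "zcskqtlvhm" → "mcskqtlvhz" ✓)

utergfls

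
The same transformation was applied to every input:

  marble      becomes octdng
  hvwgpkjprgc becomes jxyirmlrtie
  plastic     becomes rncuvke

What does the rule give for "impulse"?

The rule is to shift every letter 2 places forward in the alphabet (wrapping around).
"impulse" → "korwnug".

korwnug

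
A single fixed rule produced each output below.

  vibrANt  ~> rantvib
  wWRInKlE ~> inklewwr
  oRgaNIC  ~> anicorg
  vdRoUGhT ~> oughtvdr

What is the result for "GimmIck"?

Rule — move the first 3 characters to the end (rotate left by 3), then convert every letter to lowercase.
For "GimmIck", step one produces "mIckGim"; step two turns that into "mickgim".

mickgim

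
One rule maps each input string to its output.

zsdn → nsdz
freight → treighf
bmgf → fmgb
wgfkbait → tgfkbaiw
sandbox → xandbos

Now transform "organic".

crganio

The pattern: swap the first and last characters.
Doing the same to "organic": "crganio".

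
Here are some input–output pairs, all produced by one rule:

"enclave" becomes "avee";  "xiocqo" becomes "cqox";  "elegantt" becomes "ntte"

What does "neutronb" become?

In each case the input is transformed by: move the first character to the end, then keep only the last 4 characters.
Starting from "neutronb": after the first operation, "eutronbn"; after the second, "onbn".

onbn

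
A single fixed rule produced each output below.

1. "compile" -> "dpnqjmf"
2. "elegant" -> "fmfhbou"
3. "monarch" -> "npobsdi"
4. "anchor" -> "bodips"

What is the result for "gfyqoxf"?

In each case the input is transformed by: shift every letter 1 place forward in the alphabet (wrapping around).
On "gfyqoxf" that produces "hgzrpyg".

hgzrpyg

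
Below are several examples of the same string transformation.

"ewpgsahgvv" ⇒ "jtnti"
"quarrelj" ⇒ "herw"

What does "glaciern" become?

ypra

Each output is the input with this applied: keep every other character starting from the second (positions 2nd, 4th, 6th, ...), then shift every letter 13 places forward in the alphabet (wrapping around) — i.e. ROT13.
Working it through for "glaciern": intermediate "lcen", final "ypra".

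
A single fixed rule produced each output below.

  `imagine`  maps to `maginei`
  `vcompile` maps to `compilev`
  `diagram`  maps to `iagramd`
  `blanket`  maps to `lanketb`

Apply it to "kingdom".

In each case the input is transformed by: move the first character to the end.
On "kingdom" that produces "ingdomk".

ingdomk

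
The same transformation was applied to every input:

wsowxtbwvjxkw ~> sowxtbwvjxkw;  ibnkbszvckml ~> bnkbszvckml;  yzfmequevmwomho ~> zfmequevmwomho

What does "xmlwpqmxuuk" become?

mlwpqmxuuk

The rule is to delete the first character.
For "xmlwpqmxuuk" the result is "mlwpqmxuuk".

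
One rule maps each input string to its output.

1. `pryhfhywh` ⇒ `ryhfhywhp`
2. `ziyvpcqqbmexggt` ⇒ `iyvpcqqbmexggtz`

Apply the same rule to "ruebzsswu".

The pattern: move the first character to the end.
Applying that to "ruebzsswu" gives "uebzsswur".

uebzsswur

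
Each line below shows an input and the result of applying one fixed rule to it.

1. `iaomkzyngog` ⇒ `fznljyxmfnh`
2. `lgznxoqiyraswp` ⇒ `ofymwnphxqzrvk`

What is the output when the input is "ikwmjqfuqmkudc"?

Rule — swap the first and last characters, then shift every letter 1 place backward in the alphabet (wrapping around).
On "ikwmjqfuqmkudc": the first step gives "ckwmjqfuqmkudi", and the second then gives "bjvlipetpljtch".
(Check on "lgznxoqiyraswp": → "pgznxoqiyraswl" → "ofymwnphxqzrvk" ✓)

bjvlipetpljtch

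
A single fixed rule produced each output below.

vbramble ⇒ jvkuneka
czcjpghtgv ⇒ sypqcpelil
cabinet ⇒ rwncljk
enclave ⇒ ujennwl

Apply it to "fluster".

bcnaoud

The rule is to shift every letter 9 places forward in the alphabet (wrapping around), then move the first 3 characters to the end (rotate left by 3).
"fluster" → "oudbcna" → "bcnaoud".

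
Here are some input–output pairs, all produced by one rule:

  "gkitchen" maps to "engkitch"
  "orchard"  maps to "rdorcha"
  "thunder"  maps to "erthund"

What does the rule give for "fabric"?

The pattern: move the last 2 characters to the front (rotate right by 2).
For "fabric" the result is "icfabr".

icfabr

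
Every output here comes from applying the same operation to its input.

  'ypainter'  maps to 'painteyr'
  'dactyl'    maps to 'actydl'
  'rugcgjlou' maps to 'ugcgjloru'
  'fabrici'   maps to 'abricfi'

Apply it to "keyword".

eyworkd

In each case the input is transformed by: swap the first and last characters, then move the first character to the end.
Applying both steps to "keyword": "deywork", then "eyworkd".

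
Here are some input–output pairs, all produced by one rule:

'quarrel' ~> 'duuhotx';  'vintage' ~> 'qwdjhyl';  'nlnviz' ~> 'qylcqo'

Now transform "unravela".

The transformation: shift every letter 3 places forward in the alphabet (wrapping around), then move the first 2 characters to the end (rotate left by 2).
For "unravela", step one produces "xqudyhod"; step two turns that into "udyhodxq".

udyhodxq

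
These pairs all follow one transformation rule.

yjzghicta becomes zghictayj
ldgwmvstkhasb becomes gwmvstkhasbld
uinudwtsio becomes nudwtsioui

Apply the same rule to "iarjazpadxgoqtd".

Rule — move the first 2 characters to the end (rotate left by 2).
Applying that to "iarjazpadxgoqtd" gives "rjazpadxgoqtdia".

rjazpadxgoqtdia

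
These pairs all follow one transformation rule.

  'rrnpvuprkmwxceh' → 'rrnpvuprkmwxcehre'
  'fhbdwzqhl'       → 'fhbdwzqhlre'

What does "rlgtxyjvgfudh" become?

The rule is to append "re".
On "rlgtxyjvgfudh" that produces "rlgtxyjvgfudhre".

rlgtxyjvgfudhre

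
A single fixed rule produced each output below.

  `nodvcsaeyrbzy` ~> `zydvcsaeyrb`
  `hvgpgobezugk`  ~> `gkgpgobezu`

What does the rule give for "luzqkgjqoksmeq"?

Looking at the pairs, the operation is to delete the first 2 characters, then move the last 2 characters to the front (rotate right by 2).
For "luzqkgjqoksmeq", step one produces "zqkgjqoksmeq"; step two turns that into "eqzqkgjqoksm".

eqzqkgjqoksm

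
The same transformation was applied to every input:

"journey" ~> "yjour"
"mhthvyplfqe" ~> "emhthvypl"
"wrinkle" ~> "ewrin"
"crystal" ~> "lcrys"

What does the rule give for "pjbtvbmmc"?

cpjbtvb

The rule is to move the last 3 characters to the front (rotate right by 3), then delete the first 2 characters.
On "pjbtvbmmc": the first step gives "mmcpjbtvb", and the second then gives "cpjbtvb".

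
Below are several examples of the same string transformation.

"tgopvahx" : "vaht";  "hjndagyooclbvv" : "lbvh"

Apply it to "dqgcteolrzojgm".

The rule is to swap the first and last characters, then keep only the last 4 characters.
Starting from "dqgcteolrzojgm": after the first operation, "mqgcteolrzojgd"; after the second, "ojgd".

ojgd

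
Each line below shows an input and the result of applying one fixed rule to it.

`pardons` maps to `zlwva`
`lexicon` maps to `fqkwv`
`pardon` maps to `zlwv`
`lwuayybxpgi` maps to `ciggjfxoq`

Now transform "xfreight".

Each output is the input with this applied: shift every letter 8 places forward in the alphabet (wrapping around), then delete the first 2 characters.
Applying both steps to "xfreight": "fnzmqopb", then "zmqopb".
(Check on "pardon": → "xizlwv" → "zlwv" ✓)

zmqopb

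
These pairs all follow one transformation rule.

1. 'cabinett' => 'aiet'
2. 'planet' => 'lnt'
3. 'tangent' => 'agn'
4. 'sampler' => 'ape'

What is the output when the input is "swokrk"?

Rule — keep every other character starting from the second (positions 2nd, 4th, 6th, ...).
Applying that to "swokrk" gives "wkk".

wkk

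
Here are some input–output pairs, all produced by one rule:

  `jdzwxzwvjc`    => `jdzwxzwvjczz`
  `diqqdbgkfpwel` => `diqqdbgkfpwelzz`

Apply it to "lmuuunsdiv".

lmuuunsdivzz

What's happening: append "zz".
Doing the same to "lmuuunsdiv": "lmuuunsdivzz".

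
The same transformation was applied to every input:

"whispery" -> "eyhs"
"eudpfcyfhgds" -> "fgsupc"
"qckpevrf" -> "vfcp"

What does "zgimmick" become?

ikgm

In each case the input is transformed by: keep every other character starting from the second (positions 2nd, 4th, 6th, ...), then swap the front and back halves of the string.
"zgimmick" → "ikgm".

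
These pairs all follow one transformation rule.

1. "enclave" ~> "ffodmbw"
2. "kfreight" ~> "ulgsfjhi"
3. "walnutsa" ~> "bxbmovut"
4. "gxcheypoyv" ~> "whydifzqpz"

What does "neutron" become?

Looking at the pairs, the operation is to shift every letter 1 place forward in the alphabet (wrapping around), then move the last character to the front.
Working it through for "neutron": intermediate "ofvuspo", final "oofvusp".

oofvusp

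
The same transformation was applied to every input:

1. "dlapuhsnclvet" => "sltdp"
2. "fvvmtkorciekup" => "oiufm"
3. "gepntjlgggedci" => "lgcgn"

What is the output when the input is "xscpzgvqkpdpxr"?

vpxxp

The pattern: keep one character in every 3, starting at position 1 (positions 1st, 4th, 7th, ...), then move the last 3 characters to the front (rotate right by 3).
For "xscpzgvqkpdpxr", step one produces "xpvpx"; step two turns that into "vpxxp".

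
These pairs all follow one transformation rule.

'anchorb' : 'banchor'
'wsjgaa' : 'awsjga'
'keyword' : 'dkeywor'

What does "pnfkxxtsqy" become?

ypnfkxxtsq

Each output is the input with this applied: move the last character to the front.
So "pnfkxxtsqy" becomes "ypnfkxxtsq".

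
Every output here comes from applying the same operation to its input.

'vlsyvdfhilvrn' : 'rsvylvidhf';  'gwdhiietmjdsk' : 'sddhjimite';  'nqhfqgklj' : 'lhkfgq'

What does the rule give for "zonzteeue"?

In each case the input is transformed by: take characters alternately from the front and the back (1st, last, 2nd, 2nd-last, ...), then delete the first 3 characters.
Applying that to "zonzteeue" gives "unezet".
(Check on "vlsyvdfhilvrn": → "vnlrsvylvidhf" → "rsvylvidhf" ✓)

unezet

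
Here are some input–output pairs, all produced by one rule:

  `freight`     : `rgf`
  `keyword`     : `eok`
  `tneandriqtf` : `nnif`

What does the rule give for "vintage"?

Rule — move the first character to the end, then keep one character in every 3, starting at position 1 (positions 1st, 4th, 7th, ...).
"vintage" → "intagev" → "iav".

iav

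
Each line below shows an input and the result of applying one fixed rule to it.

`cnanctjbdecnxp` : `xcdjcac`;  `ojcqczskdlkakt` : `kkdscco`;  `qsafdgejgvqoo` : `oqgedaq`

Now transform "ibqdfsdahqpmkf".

kphdfqi

In each case the input is transformed by: keep every other character starting from the first (positions 1st, 3rd, 5th, ...), then reverse the string.
Starting from "ibqdfsdahqpmkf": after the first operation, "iqfdhpk"; after the second, "kphdfqi".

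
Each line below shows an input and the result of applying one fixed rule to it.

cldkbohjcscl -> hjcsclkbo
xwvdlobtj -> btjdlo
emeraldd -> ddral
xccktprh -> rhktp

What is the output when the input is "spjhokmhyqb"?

The transformation: delete the first 3 characters, then move the first 3 characters to the end (rotate left by 3).
Working it through for "spjhokmhyqb": intermediate "hokmhyqb", final "mhyqbhok".
(Check on "cldkbohjcscl": → "kbohjcscl" → "hjcsclkbo" ✓)

mhyqbhok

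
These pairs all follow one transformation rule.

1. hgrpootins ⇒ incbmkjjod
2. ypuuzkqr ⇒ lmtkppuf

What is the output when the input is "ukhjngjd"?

Rule — shift every letter 5 places backward in the alphabet (wrapping around), then move the last 2 characters to the front (rotate right by 2).
Applying both steps to "ukhjngjd": "pfceibey", then "eypfceib".
(Check on "hgrpootins": → "cbmkjjodin" → "incbmkjjod" ✓)

eypfceib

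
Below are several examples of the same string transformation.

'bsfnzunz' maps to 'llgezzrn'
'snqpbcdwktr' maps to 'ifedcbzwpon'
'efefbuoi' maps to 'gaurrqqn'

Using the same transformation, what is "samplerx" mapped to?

The pattern: sort the characters into reverse alphabetical order, then shift every letter 12 places forward in the alphabet (wrapping around).
So "samplerx" becomes "jedbyxqm".
(Check on "bsfnzunz": → "zzusnnfb" → "llgezzrn" ✓)

jedbyxqm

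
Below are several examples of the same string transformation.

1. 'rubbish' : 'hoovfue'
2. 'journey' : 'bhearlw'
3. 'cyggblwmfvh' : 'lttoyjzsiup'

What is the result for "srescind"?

The pattern: shift every letter 13 places forward in the alphabet (wrapping around) — i.e. ROT13, then move the first character to the end.
Working it through for "srescind": intermediate "ferfpvaq", final "erfpvaqf".

erfpvaqf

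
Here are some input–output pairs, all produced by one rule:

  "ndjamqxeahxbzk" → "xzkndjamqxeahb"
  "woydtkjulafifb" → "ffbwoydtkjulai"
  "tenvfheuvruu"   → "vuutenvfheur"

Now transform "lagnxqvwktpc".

kpclagnxqvwt

Looking at the pairs, the operation is to move the last 3 characters to the front (rotate right by 3), then swap the first and last characters.
Working it through for "lagnxqvwktpc": intermediate "tpclagnxqvwk", final "kpclagnxqvwt".
(Check on "tenvfheuvruu": → "ruutenvfheuv" → "vuutenvfheur" ✓)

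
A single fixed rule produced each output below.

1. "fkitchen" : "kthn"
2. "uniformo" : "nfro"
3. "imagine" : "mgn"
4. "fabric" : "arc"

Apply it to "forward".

owr

In each case the input is transformed by: keep every other character starting from the second (positions 2nd, 4th, 6th, ...).
For "forward" the result is "owr".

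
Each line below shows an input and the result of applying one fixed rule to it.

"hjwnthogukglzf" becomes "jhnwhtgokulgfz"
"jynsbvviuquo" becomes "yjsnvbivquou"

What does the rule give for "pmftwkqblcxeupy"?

mptfkwbqclexpuy

Rule — swap each adjacent pair of characters (1↔2, 3↔4, ...).
Doing the same to "pmftwkqblcxeupy": "mptfkwbqclexpuy".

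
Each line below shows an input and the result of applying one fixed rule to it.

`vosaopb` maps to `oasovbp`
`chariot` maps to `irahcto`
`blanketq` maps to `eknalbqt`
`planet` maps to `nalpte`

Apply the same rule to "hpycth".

cyphht

The rule is to reverse the string, then move the first 2 characters to the end (rotate left by 2).
Applying both steps to "hpycth": "htcyph", then "cyphht".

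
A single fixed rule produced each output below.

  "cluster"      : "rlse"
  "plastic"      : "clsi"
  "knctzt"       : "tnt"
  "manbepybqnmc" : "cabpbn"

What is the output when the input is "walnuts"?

Looking at the pairs, the operation is to move the last character to the front, then keep every other character starting from the first (positions 1st, 3rd, 5th, ...).
For "walnuts", step one produces "swalnut"; step two turns that into "sant".

sant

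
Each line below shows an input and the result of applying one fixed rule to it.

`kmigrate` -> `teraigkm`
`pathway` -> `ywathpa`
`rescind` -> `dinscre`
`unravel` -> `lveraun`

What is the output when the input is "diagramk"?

mkraagdi

Rule — swap each adjacent pair of characters (1↔2, 3↔4, ...), then reverse the string.
Applying both steps to "diagramk": "idgaarkm", then "mkraagdi".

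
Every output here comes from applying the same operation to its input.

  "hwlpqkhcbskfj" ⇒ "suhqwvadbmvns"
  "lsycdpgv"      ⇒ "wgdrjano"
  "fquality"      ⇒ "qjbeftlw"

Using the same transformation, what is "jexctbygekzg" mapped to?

urpkivnpermj

Rule — take characters alternately from the front and the back (1st, last, 2nd, 2nd-last, ...), then shift every letter 11 places forward in the alphabet (wrapping around).
For "jexctbygekzg", step one produces "jgezxkcetgby"; step two turns that into "urpkivnpermj".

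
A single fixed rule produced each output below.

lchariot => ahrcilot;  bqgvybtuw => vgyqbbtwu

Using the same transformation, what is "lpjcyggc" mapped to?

cjypglgc

Each output is the input with this applied: move the first 3 characters to the end (rotate left by 3), then take characters alternately from the front and the back (1st, last, 2nd, 2nd-last, ...).
Applying both steps to "lpjcyggc": "cyggclpj", then "cjypglgc".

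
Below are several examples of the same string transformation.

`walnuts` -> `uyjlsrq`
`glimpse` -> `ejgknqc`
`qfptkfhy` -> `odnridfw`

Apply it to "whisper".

Rule — shift every letter 2 places backward in the alphabet (wrapping around).
Doing the same to "whisper": "ufgqncp".

ufgqncp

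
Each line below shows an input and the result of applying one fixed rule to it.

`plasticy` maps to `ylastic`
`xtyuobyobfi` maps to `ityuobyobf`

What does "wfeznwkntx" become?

xfeznwknt

Looking at the pairs, the operation is to delete the first character, then move the last character to the front.
"wfeznwkntx" → "feznwkntx" → "xfeznwknt".
(Check on "plasticy": → "lasticy" → "ylastic" ✓)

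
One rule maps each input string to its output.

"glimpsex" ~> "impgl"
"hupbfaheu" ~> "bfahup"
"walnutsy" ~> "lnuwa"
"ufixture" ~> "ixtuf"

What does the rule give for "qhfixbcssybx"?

The pattern: delete the last 3 characters, then move the last 3 characters to the front (rotate right by 3).
Applying that to "qhfixbcssybx" gives "cssqhfixb".

cssqhfixb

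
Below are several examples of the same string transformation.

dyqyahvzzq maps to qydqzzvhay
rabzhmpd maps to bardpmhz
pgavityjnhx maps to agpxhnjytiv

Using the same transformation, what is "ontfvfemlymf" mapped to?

Each output is the input with this applied: move the first 3 characters to the end (rotate left by 3), then reverse the string.
On "ontfvfemlymf" that produces "tnofmylmefvf".

tnofmylmefvf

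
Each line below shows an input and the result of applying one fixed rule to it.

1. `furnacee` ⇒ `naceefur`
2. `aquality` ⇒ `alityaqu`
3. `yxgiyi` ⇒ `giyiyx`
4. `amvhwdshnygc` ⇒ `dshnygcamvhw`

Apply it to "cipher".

pherci

The pattern: swap the front and back halves of the string, then move the last character to the front.
Doing the same to "cipher": "pherci".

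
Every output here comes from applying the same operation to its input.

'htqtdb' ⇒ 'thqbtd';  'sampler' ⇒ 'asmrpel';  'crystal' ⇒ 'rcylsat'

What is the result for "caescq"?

The transformation: move the first character to the end, then take characters alternately from the front and the back (1st, last, 2nd, 2nd-last, ...).
"caescq" → "aescqc" → "aceqsc".

aceqsc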